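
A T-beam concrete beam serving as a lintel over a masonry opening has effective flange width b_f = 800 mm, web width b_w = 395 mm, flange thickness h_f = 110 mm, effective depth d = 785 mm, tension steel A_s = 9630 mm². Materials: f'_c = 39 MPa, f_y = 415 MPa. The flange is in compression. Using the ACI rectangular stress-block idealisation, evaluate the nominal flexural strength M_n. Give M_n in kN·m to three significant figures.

M_n ≈ 2810 kN·m

Tension: T = A_s f_y = 9630 × 415 = 3996450 N.
Try a within the flange: a = T/(0.85 f'_c b_f) = 3996450/(0.85 × 39 × 800) = 150.70 mm.
a = 150.70 > h_f = 110 mm: the block extends into the web. Split into flange-overhang and web parts.
C_f = 0.85 f'_c (b_f − b_w) h_f = 0.85 × 39 × (800 − 395) × 110 = 1476833 N.
Remaining web compression depth: a_w = (T − C_f)/(0.85 f'_c b_w) = (3996450 − 1476833)/(0.85 × 39 × 395) = 192.42 mm.
M_n = C_f(d − h_f/2) + (T − C_f)(d − a_w/2) = 1476833 × (785 − 55) + 2519617 × (785 − 96.21) = 1078.09 + 1735.49 = 2813.58 × 10⁶ N·mm.
M_n = 2813.58 kN·m.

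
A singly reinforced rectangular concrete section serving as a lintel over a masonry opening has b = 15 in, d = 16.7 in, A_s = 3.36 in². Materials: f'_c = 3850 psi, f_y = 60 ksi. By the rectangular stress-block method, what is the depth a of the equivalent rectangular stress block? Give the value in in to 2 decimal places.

a ≈ 4.11 in

T = A_s f_y = 3.36 × 60 = 201.6 kips.
a = T/(0.85 f'_c b) = 201.6/(0.85 × 3.85 × 15) = 4.11 in.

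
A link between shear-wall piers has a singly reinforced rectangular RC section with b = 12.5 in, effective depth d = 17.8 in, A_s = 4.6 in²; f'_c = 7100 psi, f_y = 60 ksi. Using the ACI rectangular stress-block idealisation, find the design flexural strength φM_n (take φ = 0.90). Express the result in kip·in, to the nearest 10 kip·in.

φM_n ≈ 3970 kip·in

T = A_s f_y = 4.6 × 60 = 276 kips.
a = T/(0.85 f'_c b) = 276/(0.85 × 7.1 × 12.5) = 3.659 in.
M_n = T(d − a/2) = 276 × (17.8 − 1.8295) = 4407.9 kip·in.
φM_n = 0.90 × 4407.9 = 3967.1 kip·in.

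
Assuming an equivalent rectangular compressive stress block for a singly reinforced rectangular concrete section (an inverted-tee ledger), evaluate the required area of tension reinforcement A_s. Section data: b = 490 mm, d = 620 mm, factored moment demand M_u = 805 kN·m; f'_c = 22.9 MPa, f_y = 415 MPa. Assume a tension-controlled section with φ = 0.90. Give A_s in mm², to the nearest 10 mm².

A_s ≈ 4050 mm²

M_n = M_u/φ = 805/0.90 = 894.444 kN·m.
With M_n = 0.85 f'_c a b (d − a/2), solve the quadratic for a:
a = d − √(d² − 2M_n/(0.85 f'_c b)) = 620 − √(620² − 2 × 894.444×10⁶/(0.85 × 22.9 × 490)) = 176.33 mm.
A_s = 0.85 f'_c a b / f_y = 0.85 × 22.9 × 176.33 × 490 / 415 = 4052.6 mm².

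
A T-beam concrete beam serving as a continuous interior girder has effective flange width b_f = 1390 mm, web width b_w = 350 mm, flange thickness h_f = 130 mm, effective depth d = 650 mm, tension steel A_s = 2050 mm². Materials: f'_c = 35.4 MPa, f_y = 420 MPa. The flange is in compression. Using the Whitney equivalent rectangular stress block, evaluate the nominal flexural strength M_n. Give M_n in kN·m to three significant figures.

Tension: T = A_s f_y = 2050 × 420 = 861000 N.
Try a within the flange: a = T/(0.85 f'_c b_f) = 861000/(0.85 × 35.4 × 1390) = 20.59 mm.
Since a = 20.59 ≤ h_f = 130 mm, the stress block lies entirely in the flange; analyse as a rectangular beam of width b_f.
M_n = T(d − a/2) = 861000 × (650 − 10.295) = 550.79 × 10⁶ N·mm.
M_n = 550.79 kN·m.

M_n ≈ 551 kN·m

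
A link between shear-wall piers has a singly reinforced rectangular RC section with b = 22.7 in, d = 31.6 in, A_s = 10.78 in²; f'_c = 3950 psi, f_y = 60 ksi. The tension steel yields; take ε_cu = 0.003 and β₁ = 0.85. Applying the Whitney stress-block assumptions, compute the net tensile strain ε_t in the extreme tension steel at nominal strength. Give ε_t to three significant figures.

ε_t ≈ 0.00650

a = A_s f_y/(0.85 f'_c b) = 8.486 in.
β₁ = 0.85, so c = a/β₁ = 8.486/0.85 = 9.984 in.
From the linear strain diagram with ε_cu = 0.003: ε_t = 0.003 (d − c)/c = 0.003 × (31.6 − 9.984)/9.984 = 0.00650.
Since ε_t ≥ 0.005, the section is tension-controlled.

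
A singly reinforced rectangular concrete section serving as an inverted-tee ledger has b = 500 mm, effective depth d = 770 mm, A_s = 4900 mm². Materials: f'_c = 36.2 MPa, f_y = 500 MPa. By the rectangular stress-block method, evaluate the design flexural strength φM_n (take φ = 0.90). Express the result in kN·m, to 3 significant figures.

T = A_s f_y = 4900 × 500 = 2450000 N = 2450 kN.
From C = T: a = T/(0.85 f'_c b) = 2450000/(0.85 × 36.2 × 500) = 159.25 mm.
M_n = T(d − a/2) = 2450 kN × (770 − 79.625) mm = 1691.42 kN·m.
φM_n = 0.90 × 1691.42 = 1522.28 kN·m.

φM_n ≈ 1520 kN·m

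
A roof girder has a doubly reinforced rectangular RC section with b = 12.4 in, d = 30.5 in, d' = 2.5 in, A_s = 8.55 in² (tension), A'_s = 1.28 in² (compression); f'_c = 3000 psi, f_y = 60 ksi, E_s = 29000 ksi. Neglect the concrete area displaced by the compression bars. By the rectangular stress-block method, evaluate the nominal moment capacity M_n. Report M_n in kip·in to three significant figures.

Assume both steels yield.
a = (A_s − A'_s) f_y/(0.85 f'_c b) = (8.55 − 1.28) × 60/(0.85 × 3 × 12.4) = 13.795 in.
c = a/β₁ = 13.795/0.85 = 16.229 in; ε'_s = 0.003(c − d')/c = 0.0025 ≥ ε_y = 0.0021, so the compression steel yields.
M_n = (A_s − A'_s) f_y (d − a/2) + A'_s f_y (d − d') = 436.2 × (30.5 − 6.8975) + 76.8 × (30.5 − 2.5) = 10295.4 + 2150.4 = 12445.8 kip·in.

M_n ≈ 12400 kip·in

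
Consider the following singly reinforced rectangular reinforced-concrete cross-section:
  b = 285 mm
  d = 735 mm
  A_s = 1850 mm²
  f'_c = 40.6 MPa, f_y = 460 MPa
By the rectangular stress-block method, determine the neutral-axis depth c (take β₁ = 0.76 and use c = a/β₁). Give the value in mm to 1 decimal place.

T = A_s f_y = 1850 × 460 = 851000 N = 851 kN.
Setting C = 0.85 f'_c a b equal to T: a = 851000/(0.85 × 40.6 × 285) = 86.525 mm.
With β₁ = 0.76, c = a/β₁ = 86.525/0.76 = 113.8 mm.

c ≈ 113.8 mm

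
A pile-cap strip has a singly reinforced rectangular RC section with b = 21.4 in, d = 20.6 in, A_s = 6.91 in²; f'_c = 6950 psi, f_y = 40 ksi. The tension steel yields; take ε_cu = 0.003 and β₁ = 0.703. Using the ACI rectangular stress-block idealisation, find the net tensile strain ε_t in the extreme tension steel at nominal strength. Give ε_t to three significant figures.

ε_t ≈ 0.0169

a = A_s f_y/(0.85 f'_c b) = 2.186 in.
β₁ = 0.703, so c = a/β₁ = 2.186/0.703 = 3.110 in.
From the linear strain diagram with ε_cu = 0.003: ε_t = 0.003 (d − c)/c = 0.003 × (20.6 − 3.110)/3.110 = 0.0169.
Since ε_t ≥ 0.005, the section is tension-controlled.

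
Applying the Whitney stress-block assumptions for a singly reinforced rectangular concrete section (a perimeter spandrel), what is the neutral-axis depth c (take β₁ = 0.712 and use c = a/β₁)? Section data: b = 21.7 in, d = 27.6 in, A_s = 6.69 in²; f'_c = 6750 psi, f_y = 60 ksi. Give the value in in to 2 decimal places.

c ≈ 4.53 in

T = A_s f_y = 6.69 × 60 = 401.4 kips.
a = T/(0.85 f'_c b) = 401.4/(0.85 × 6.75 × 21.7) = 3.2240 in.
With β₁ = 0.712, c = a/β₁ = 3.2240/0.712 = 4.53 in.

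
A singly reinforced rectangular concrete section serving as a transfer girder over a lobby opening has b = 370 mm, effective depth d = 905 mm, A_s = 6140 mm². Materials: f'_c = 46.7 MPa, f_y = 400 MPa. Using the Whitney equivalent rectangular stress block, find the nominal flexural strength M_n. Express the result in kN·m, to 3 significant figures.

T = A_s f_y = 6140 × 400 = 2456000 N = 2456 kN.
From C = T: a = T/(0.85 f'_c b) = 2456000/(0.85 × 46.7 × 370) = 167.22 mm.
M_n = T(d − a/2) = 2456 kN × (905 − 83.61) mm = 2017.33 kN·m.

M_n ≈ 2020 kN·m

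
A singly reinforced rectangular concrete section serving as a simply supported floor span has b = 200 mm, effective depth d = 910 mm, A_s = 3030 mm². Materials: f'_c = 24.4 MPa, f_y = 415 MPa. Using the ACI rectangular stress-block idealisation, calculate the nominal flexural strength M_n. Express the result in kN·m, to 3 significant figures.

T = A_s f_y = 3030 × 415 = 1257450 N = 1257.45 kN.
From C = T: a = T/(0.85 f'_c b) = 1257450/(0.85 × 24.4 × 200) = 303.15 mm.
M_n = T(d − a/2) = 1257.45 kN × (910 − 151.575) mm = 953.68 kN·m.

M_n ≈ 954 kN·m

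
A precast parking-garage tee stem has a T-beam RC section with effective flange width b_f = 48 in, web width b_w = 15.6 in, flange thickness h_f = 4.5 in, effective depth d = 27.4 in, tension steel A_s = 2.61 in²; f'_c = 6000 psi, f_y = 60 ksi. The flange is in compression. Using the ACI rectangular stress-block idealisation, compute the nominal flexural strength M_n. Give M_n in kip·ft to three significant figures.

Tension: T = A_s f_y = 2.61 × 60 = 156.6 kips.
Try a within the flange: a = T/(0.85 f'_c b_f) = 156.6/(0.85 × 6 × 48) = 0.640 in.
Since a = 0.640 ≤ h_f = 4.5 in, the stress block lies entirely in the flange; analyse as a rectangular beam of width b_f.
M_n = T(d − a/2) = 156.6 × (27.4 − 0.32) = 4240.7 kip·in.
M_n = 4240.7/12 = 353.39 kip·ft.

M_n ≈ 353 kip·ft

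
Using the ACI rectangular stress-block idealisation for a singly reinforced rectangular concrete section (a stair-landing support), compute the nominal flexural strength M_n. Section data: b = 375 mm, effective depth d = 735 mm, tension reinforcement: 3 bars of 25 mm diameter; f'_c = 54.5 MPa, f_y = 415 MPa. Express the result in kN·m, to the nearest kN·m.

A_s = 3 × 491 = 1473 mm².
T = A_s f_y = 1473 × 415 = 611295 N = 611.295 kN.
From C = T: a = T/(0.85 f'_c b) = 611295/(0.85 × 54.5 × 375) = 35.19 mm.
M_n = T(d − a/2) = 611.295 kN × (735 − 17.595) mm = 438.55 kN·m.

M_n ≈ 439 kN·m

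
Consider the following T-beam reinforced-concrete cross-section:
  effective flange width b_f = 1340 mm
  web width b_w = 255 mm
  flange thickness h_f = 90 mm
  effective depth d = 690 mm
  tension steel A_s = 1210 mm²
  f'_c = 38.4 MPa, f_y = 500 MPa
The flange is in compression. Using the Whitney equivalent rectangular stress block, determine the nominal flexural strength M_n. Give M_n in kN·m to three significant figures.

M_n ≈ 413 kN·m

Tension: T = A_s f_y = 1210 × 500 = 605000 N.
Try a within the flange: a = T/(0.85 f'_c b_f) = 605000/(0.85 × 38.4 × 1340) = 13.83 mm.
Since a = 13.83 ≤ h_f = 90 mm, the stress block lies entirely in the flange; analyse as a rectangular beam of width b_f.
M_n = T(d − a/2) = 605000 × (690 − 6.915) = 413.27 × 10⁶ N·mm.
M_n = 413.27 kN·m.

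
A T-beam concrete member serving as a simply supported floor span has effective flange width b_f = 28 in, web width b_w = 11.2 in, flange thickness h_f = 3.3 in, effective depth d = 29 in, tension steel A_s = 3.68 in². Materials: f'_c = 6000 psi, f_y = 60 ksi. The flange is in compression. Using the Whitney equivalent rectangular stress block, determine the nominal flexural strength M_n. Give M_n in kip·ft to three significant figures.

Tension: T = A_s f_y = 3.68 × 60 = 220.8 kips.
Try a within the flange: a = T/(0.85 f'_c b_f) = 220.8/(0.85 × 6 × 28) = 1.546 in.
Since a = 1.546 ≤ h_f = 3.3 in, the stress block lies entirely in the flange; analyse as a rectangular beam of width b_f.
M_n = T(d − a/2) = 220.8 × (29 − 0.773) = 6232.5 kip·in.
M_n = 6232.5/12 = 519.38 kip·ft.

M_n ≈ 519 kip·ft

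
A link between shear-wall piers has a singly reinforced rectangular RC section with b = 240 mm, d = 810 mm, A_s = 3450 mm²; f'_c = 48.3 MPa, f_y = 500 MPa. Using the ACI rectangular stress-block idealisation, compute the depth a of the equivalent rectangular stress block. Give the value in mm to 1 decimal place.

T = A_s f_y = 3450 × 500 = 1725000 N = 1725 kN.
Setting C = 0.85 f'_c a b equal to T: a = 1725000/(0.85 × 48.3 × 240) = 175.1 mm.

a ≈ 175.1 mm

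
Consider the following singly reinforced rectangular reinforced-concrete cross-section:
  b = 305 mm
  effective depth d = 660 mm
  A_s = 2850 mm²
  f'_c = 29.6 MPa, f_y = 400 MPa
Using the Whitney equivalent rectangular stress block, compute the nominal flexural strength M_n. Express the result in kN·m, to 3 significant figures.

T = A_s f_y = 2850 × 400 = 1140000 N = 1140 kN.
From C = T: a = T/(0.85 f'_c b) = 1140000/(0.85 × 29.6 × 305) = 148.56 mm.
M_n = T(d − a/2) = 1140 kN × (660 − 74.28) mm = 667.72 kN·m.

M_n ≈ 668 kN·m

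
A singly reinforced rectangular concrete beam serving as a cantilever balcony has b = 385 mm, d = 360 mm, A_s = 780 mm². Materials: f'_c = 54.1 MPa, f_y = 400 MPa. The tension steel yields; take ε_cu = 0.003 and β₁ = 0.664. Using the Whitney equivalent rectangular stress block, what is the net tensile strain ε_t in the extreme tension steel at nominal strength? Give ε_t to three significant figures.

a = A_s f_y/(0.85 f'_c b) = 17.62 mm.
β₁ = 0.664, so c = a/β₁ = 17.62/0.664 = 26.54 mm.
From the linear strain diagram with ε_cu = 0.003: ε_t = 0.003 (d − c)/c = 0.003 × (360 − 26.54)/26.54 = 0.0377.
Since ε_t ≥ 0.005, the section is tension-controlled.

ε_t ≈ 0.0377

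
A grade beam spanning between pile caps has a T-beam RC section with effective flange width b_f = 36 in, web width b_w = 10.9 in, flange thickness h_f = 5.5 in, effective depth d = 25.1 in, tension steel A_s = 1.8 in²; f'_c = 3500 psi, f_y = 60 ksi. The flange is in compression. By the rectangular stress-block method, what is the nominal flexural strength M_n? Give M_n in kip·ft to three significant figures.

M_n ≈ 221 kip·ft

Tension: T = A_s f_y = 1.8 × 60 = 108 kips.
Try a within the flange: a = T/(0.85 f'_c b_f) = 108/(0.85 × 3.5 × 36) = 1.008 in.
Since a = 1.008 ≤ h_f = 5.5 in, the stress block lies entirely in the flange; analyse as a rectangular beam of width b_f.
M_n = T(d − a/2) = 108 × (25.1 − 0.504) = 2656.4 kip·in.
M_n = 2656.4/12 = 221.37 kip·ft.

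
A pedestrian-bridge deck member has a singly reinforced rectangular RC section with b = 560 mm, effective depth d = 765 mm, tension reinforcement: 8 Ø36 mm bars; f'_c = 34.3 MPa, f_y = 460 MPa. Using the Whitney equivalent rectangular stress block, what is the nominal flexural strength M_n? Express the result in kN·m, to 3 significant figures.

A_s = 8 × 1018 = 8144 mm².
T = A_s f_y = 8144 × 460 = 3746240 N = 3746.24 kN.
From C = T: a = T/(0.85 f'_c b) = 3746240/(0.85 × 34.3 × 560) = 229.45 mm.
M_n = T(d − a/2) = 3746.24 kN × (765 − 114.725) mm = 2436.09 kN·m.

M_n ≈ 2440 kN·m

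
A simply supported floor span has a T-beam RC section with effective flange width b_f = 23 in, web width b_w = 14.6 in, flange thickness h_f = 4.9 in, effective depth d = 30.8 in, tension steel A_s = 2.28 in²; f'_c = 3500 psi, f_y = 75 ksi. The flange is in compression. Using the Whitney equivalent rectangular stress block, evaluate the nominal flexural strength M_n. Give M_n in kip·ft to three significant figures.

Tension: T = A_s f_y = 2.28 × 75 = 171 kips.
Try a within the flange: a = T/(0.85 f'_c b_f) = 171/(0.85 × 3.5 × 23) = 2.499 in.
Since a = 2.499 ≤ h_f = 4.9 in, the stress block lies entirely in the flange; analyse as a rectangular beam of width b_f.
M_n = T(d − a/2) = 171 × (30.8 − 1.2495) = 5053.1 kip·in.
M_n = 5053.1/12 = 421.09 kip·ft.

M_n ≈ 421 kip·ft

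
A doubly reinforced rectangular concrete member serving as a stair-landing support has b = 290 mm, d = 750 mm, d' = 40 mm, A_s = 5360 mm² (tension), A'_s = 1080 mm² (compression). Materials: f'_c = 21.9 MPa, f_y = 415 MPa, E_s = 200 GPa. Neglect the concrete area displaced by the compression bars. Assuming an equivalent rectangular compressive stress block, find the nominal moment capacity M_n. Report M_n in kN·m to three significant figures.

Assume both tension and compression steel yield.
Net tension couple steel: A_s − A'_s = 4280 mm².
a = (A_s − A'_s) f_y / (0.85 f'_c b) = 1776200/(0.85 × 21.9 × 290) = 329.03 mm.
c = a/β₁ = 329.03/0.85 = 387.09 mm; ε'_s = 0.003(c − d')/c = 0.0027 ≥ f_y/E_s = 0.0021, so compression steel does yield.
M_n = (A_s − A'_s) f_y (d − a/2) + A'_s f_y (d − d') = [1776200 × (750 − 164.515) + 448200 × (750 − 40)] × 10⁻⁶ = 1039.94 + 318.22 = 1358.16 kN·m.

M_n ≈ 1360 kN·m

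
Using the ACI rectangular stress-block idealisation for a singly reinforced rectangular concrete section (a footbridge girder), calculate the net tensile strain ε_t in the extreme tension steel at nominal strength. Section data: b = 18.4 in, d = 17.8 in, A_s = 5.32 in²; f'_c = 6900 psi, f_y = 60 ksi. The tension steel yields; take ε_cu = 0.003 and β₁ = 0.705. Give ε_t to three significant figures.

ε_t ≈ 0.00973

a = A_s f_y/(0.85 f'_c b) = 2.958 in.
β₁ = 0.705, so c = a/β₁ = 2.958/0.705 = 4.196 in.
From the linear strain diagram with ε_cu = 0.003: ε_t = 0.003 (d − c)/c = 0.003 × (17.8 − 4.196)/4.196 = 0.00973.
Since ε_t ≥ 0.005, the section is tension-controlled.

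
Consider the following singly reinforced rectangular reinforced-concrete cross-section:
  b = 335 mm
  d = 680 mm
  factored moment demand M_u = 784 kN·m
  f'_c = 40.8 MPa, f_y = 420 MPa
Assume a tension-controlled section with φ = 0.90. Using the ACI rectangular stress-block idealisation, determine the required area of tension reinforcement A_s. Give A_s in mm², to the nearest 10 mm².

M_n = M_u/φ = 784/0.90 = 871.111 kN·m.
With M_n = 0.85 f'_c a b (d − a/2), solve the quadratic for a:
a = d − √(d² − 2M_n/(0.85 f'_c b)) = 680 − √(680² − 2 × 871.111×10⁶/(0.85 × 40.8 × 335)) = 121.04 mm.
A_s = 0.85 f'_c a b / f_y = 0.85 × 40.8 × 121.04 × 335 / 420 = 3348.1 mm².

A_s ≈ 3350 mm²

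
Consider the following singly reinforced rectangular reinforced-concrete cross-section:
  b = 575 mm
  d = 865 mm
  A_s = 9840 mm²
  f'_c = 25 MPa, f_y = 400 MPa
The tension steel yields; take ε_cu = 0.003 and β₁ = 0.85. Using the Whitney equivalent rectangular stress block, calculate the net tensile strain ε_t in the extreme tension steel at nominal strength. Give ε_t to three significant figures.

ε_t ≈ 0.00385

a = A_s f_y/(0.85 f'_c b) = 322.13 mm.
β₁ = 0.85, so c = a/β₁ = 322.13/0.85 = 378.98 mm.
From the linear strain diagram with ε_cu = 0.003: ε_t = 0.003 (d − c)/c = 0.003 × (865 − 378.98)/378.98 = 0.00385.
ε_t < 0.004 — the section is over-reinforced for flexure under ACI limits.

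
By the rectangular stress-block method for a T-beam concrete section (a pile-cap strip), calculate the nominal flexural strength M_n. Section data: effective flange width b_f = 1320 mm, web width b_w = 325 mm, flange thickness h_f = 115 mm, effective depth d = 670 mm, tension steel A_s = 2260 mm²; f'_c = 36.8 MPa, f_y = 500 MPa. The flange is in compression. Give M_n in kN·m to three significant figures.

M_n ≈ 742 kN·m

Tension: T = A_s f_y = 2260 × 500 = 1130000 N.
Try a within the flange: a = T/(0.85 f'_c b_f) = 1130000/(0.85 × 36.8 × 1320) = 27.37 mm.
Since a = 27.37 ≤ h_f = 115 mm, the stress block lies entirely in the flange; analyse as a rectangular beam of width b_f.
M_n = T(d − a/2) = 1130000 × (670 − 13.685) = 741.64 × 10⁶ N·mm.
M_n = 741.64 kN·m.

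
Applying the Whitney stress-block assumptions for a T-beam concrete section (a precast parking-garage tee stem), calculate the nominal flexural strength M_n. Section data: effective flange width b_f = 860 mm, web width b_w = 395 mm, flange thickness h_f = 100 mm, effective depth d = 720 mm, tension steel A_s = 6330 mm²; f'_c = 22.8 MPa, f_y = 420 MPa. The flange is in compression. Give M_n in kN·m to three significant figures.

M_n ≈ 1670 kN·m

Tension: T = A_s f_y = 6330 × 420 = 2658600 N.
Try a within the flange: a = T/(0.85 f'_c b_f) = 2658600/(0.85 × 22.8 × 860) = 159.51 mm.
a = 159.51 > h_f = 100 mm: the block extends into the web. Split into flange-overhang and web parts.
C_f = 0.85 f'_c (b_f − b_w) h_f = 0.85 × 22.8 × (860 − 395) × 100 = 901170 N.
Remaining web compression depth: a_w = (T − C_f)/(0.85 f'_c b_w) = (2658600 − 901170)/(0.85 × 22.8 × 395) = 229.58 mm.
M_n = C_f(d − h_f/2) + (T − C_f)(d − a_w/2) = 901170 × (720 − 50) + 1757430 × (720 − 114.79) = 603.78 + 1063.61 = 1667.39 × 10⁶ N·mm.
M_n = 1667.39 kN·m.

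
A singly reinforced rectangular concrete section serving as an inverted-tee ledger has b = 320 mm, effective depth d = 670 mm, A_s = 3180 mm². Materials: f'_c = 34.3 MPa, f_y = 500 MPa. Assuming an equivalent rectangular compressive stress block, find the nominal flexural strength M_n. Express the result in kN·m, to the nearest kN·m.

T = A_s f_y = 3180 × 500 = 1590000 N = 1590 kN.
From C = T: a = T/(0.85 f'_c b) = 1590000/(0.85 × 34.3 × 320) = 170.43 mm.
M_n = T(d − a/2) = 1590 kN × (670 − 85.215) mm = 929.81 kN·m.

M_n ≈ 930 kN·m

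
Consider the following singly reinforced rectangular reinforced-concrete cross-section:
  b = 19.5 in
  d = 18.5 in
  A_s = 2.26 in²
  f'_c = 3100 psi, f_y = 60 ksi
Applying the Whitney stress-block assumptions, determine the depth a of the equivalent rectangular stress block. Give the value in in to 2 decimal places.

T = A_s f_y = 2.26 × 60 = 135.6 kips.
a = T/(0.85 f'_c b) = 135.6/(0.85 × 3.1 × 19.5) = 2.64 in.

a ≈ 2.64 in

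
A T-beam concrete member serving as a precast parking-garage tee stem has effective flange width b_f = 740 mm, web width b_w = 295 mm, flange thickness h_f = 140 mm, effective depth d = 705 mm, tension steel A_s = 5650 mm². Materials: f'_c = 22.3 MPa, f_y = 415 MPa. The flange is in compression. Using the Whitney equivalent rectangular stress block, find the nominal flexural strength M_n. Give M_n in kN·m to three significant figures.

Tension: T = A_s f_y = 5650 × 415 = 2344750 N.
Try a within the flange: a = T/(0.85 f'_c b_f) = 2344750/(0.85 × 22.3 × 740) = 167.16 mm.
a = 167.16 > h_f = 140 mm: the block extends into the web. Split into flange-overhang and web parts.
C_f = 0.85 f'_c (b_f − b_w) h_f = 0.85 × 22.3 × (740 − 295) × 140 = 1180897 N.
Remaining web compression depth: a_w = (T − C_f)/(0.85 f'_c b_w) = (2344750 − 1180897)/(0.85 × 22.3 × 295) = 208.14 mm.
M_n = C_f(d − h_f/2) + (T − C_f)(d − a_w/2) = 1180897 × (705 − 70) + 1163853 × (705 − 104.07) = 749.87 + 699.39 = 1449.26 × 10⁶ N·mm.
M_n = 1449.26 kN·m.

M_n ≈ 1450 kN·m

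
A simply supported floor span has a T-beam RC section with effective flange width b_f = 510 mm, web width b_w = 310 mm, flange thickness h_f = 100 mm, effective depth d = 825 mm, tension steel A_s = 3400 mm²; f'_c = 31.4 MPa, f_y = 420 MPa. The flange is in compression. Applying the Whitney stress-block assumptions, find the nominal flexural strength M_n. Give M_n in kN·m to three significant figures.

M_n ≈ 1100 kN·m

Tension: T = A_s f_y = 3400 × 420 = 1428000 N.
Try a within the flange: a = T/(0.85 f'_c b_f) = 1428000/(0.85 × 31.4 × 510) = 104.91 mm.
a = 104.91 > h_f = 100 mm: the block extends into the web. Split into flange-overhang and web parts.
C_f = 0.85 f'_c (b_f − b_w) h_f = 0.85 × 31.4 × (510 − 310) × 100 = 533800 N.
Remaining web compression depth: a_w = (T − C_f)/(0.85 f'_c b_w) = (1428000 − 533800)/(0.85 × 31.4 × 310) = 108.07 mm.
M_n = C_f(d − h_f/2) + (T − C_f)(d − a_w/2) = 533800 × (825 − 50) + 894200 × (825 − 54.035) = 413.70 + 689.40 = 1103.10 × 10⁶ N·mm.
M_n = 1103.10 kN·m.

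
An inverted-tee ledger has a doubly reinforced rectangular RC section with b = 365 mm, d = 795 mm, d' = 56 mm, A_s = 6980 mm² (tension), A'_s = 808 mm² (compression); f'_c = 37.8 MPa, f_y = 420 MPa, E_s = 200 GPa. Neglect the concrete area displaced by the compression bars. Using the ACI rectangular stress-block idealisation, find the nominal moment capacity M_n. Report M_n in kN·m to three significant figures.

M_n ≈ 2030 kN·m

Assume both tension and compression steel yield.
Net tension couple steel: A_s − A'_s = 6172 mm².
a = (A_s − A'_s) f_y / (0.85 f'_c b) = 2592240/(0.85 × 37.8 × 365) = 221.04 mm.
c = a/β₁ = 221.04/0.78 = 283.38 mm; ε'_s = 0.003(c − d')/c = 0.0024 ≥ f_y/E_s = 0.0021, so compression steel does yield.
M_n = (A_s − A'_s) f_y (d − a/2) + A'_s f_y (d − d') = [2592240 × (795 − 110.52) + 339360 × (795 − 56)] × 10⁻⁶ = 1774.34 + 250.79 = 2025.13 kN·m.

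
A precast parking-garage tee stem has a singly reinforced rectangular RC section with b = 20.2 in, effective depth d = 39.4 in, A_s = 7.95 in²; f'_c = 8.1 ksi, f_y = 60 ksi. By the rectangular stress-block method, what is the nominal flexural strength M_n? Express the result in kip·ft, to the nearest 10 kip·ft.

T = A_s f_y = 7.95 × 60 = 477 kips.
a = T/(0.85 f'_c b) = 477/(0.85 × 8.1 × 20.2) = 3.430 in.
M_n = T(d − a/2) = 477 × (39.4 − 1.715) = 17975.7 kip·in = 17975.7/12 = 1497.98 kip·ft.

M_n ≈ 1500 kip·ft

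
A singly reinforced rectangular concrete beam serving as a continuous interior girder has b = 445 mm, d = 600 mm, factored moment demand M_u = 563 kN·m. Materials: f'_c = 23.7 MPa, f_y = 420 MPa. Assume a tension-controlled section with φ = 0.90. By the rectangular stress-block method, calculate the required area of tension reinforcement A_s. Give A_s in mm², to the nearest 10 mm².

A_s ≈ 2790 mm²

M_n = M_u/φ = 563/0.90 = 625.556 kN·m.
With M_n = 0.85 f'_c a b (d − a/2), solve the quadratic for a:
a = d − √(d² − 2M_n/(0.85 f'_c b)) = 600 − √(600² − 2 × 625.556×10⁶/(0.85 × 23.7 × 445)) = 130.49 mm.
A_s = 0.85 f'_c a b / f_y = 0.85 × 23.7 × 130.49 × 445 / 420 = 2785.2 mm².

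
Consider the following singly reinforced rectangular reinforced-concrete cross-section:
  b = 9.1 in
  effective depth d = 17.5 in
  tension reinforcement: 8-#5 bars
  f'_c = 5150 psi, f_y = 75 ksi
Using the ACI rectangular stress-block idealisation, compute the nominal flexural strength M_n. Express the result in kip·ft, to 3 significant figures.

A_s = 8 × 0.31 = 2.48 in².
T = A_s f_y = 2.48 × 75 = 186 kips.
a = T/(0.85 f'_c b) = 186/(0.85 × 5.15 × 9.1) = 4.669 in.
M_n = T(d − a/2) = 186 × (17.5 − 2.3345) = 2820.8 kip·in = 2820.8/12 = 235.07 kip·ft.

M_n ≈ 235 kip·ft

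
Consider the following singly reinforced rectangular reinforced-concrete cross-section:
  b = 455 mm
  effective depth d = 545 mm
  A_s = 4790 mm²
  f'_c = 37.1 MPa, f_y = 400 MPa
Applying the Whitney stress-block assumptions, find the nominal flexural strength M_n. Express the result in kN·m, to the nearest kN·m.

T = A_s f_y = 4790 × 400 = 1916000 N = 1916 kN.
From C = T: a = T/(0.85 f'_c b) = 1916000/(0.85 × 37.1 × 455) = 133.53 mm.
M_n = T(d − a/2) = 1916 kN × (545 − 66.765) mm = 916.30 kN·m.

M_n ≈ 916 kN·m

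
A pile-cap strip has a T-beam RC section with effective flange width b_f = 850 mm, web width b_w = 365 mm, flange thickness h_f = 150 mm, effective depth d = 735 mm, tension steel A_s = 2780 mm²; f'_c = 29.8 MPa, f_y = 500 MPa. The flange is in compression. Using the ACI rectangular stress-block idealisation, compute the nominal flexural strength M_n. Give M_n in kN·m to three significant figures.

Tension: T = A_s f_y = 2780 × 500 = 1390000 N.
Try a within the flange: a = T/(0.85 f'_c b_f) = 1390000/(0.85 × 29.8 × 850) = 64.56 mm.
Since a = 64.56 ≤ h_f = 150 mm, the stress block lies entirely in the flange; analyse as a rectangular beam of width b_f.
M_n = T(d − a/2) = 1390000 × (735 − 32.28) = 976.78 × 10⁶ N·mm.
M_n = 976.78 kN·m.

M_n ≈ 977 kN·m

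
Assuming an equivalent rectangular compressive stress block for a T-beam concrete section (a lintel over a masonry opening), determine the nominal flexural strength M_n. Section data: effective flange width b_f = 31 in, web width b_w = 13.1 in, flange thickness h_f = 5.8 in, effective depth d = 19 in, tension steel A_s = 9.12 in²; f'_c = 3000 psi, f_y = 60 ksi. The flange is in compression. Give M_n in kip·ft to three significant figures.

Tension: T = A_s f_y = 9.12 × 60 = 547.2 kips.
Try a within the flange: a = T/(0.85 f'_c b_f) = 547.2/(0.85 × 3 × 31) = 6.922 in.
a = 6.922 > h_f = 5.8 in: the block extends into the web. Split into flange-overhang and web parts.
C_f = 0.85 f'_c (b_f − b_w) h_f = 0.85 × 3 × (31 − 13.1) × 5.8 = 264.7 kips.
Remaining web compression depth: a_w = (T − C_f)/(0.85 f'_c b_w) = (547.2 − 264.7)/(0.85 × 3 × 13.1) = 8.457 in.
M_n = C_f(d − h_f/2) + (T − C_f)(d − a_w/2) = 264.7 × (19 − 2.9) + 282.5 × (19 − 4.2285) = 4261.7 + 4172.9 = 8434.6 kip·in.
M_n = 8434.6/12 = 702.88 kip·ft.

M_n ≈ 703 kip·ft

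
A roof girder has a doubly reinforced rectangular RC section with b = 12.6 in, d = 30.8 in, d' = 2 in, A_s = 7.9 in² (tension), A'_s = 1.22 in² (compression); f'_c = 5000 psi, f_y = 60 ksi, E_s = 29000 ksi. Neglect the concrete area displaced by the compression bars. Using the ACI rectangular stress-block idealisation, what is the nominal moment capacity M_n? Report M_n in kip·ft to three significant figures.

Assume both steels yield.
a = (A_s − A'_s) f_y/(0.85 f'_c b) = (7.9 − 1.22) × 60/(0.85 × 5 × 12.6) = 7.485 in.
c = a/β₁ = 7.485/0.8 = 9.356 in; ε'_s = 0.003(c − d')/c = 0.0024 ≥ ε_y = 0.0021, so the compression steel yields.
M_n = (A_s − A'_s) f_y (d − a/2) + A'_s f_y (d − d') = 400.8 × (30.8 − 3.7425) + 73.2 × (30.8 − 2) = 10844.6 + 2108.2 = 12952.8 kip·in = 12952.8/12 = 1079.40 kip·ft.

M_n ≈ 1080 kip·ft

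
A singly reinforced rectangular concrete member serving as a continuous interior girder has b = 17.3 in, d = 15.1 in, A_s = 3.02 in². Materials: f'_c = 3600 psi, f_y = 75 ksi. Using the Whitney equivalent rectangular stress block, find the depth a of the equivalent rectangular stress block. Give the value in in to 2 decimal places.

a ≈ 4.28 in

T = A_s f_y = 3.02 × 75 = 226.5 kips.
a = T/(0.85 f'_c b) = 226.5/(0.85 × 3.6 × 17.3) = 4.28 in.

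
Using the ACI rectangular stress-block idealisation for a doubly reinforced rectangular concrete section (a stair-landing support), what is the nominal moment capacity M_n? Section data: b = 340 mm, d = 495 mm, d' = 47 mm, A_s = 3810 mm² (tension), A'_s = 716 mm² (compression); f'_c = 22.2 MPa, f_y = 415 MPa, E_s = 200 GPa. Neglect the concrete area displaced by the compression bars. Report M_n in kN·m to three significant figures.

M_n ≈ 640 kN·m

Assume both tension and compression steel yield.
Net tension couple steel: A_s − A'_s = 3094 mm².
a = (A_s − A'_s) f_y / (0.85 f'_c b) = 1284010/(0.85 × 22.2 × 340) = 200.13 mm.
c = a/β₁ = 200.13/0.85 = 235.45 mm; ε'_s = 0.003(c − d')/c = 0.0024 ≥ f_y/E_s = 0.0021, so compression steel does yield.
M_n = (A_s − A'_s) f_y (d − a/2) + A'_s f_y (d − d') = [1284010 × (495 − 100.065) + 297140 × (495 − 47)] × 10⁻⁶ = 507.10 + 133.12 = 640.22 kN·m.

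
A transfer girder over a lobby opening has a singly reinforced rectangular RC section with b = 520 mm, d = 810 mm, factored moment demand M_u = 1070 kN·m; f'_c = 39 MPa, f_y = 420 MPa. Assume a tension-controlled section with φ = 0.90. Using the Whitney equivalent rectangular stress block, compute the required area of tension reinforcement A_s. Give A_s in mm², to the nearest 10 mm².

M_n = M_u/φ = 1070/0.90 = 1188.89 kN·m.
With M_n = 0.85 f'_c a b (d − a/2), solve the quadratic for a:
a = d − √(d² − 2M_n/(0.85 f'_c b)) = 810 − √(810² − 2 × 1188.89×10⁶/(0.85 × 39 × 520)) = 90.17 mm.
A_s = 0.85 f'_c a b / f_y = 0.85 × 39 × 90.17 × 520 / 420 = 3700.8 mm².

A_s ≈ 3700 mm²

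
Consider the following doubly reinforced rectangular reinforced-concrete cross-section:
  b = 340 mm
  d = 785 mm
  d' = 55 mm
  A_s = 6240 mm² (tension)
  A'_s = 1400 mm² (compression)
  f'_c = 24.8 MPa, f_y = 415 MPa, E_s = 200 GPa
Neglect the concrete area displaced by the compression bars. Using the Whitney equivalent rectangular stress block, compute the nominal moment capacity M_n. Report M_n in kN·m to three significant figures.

Assume both tension and compression steel yield.
Net tension couple steel: A_s − A'_s = 4840 mm².
a = (A_s − A'_s) f_y / (0.85 f'_c b) = 2008600/(0.85 × 24.8 × 340) = 280.25 mm.
c = a/β₁ = 280.25/0.85 = 329.71 mm; ε'_s = 0.003(c − d')/c = 0.0025 ≥ f_y/E_s = 0.0021, so compression steel does yield.
M_n = (A_s − A'_s) f_y (d − a/2) + A'_s f_y (d − d') = [2008600 × (785 − 140.125) + 581000 × (785 − 55)] × 10⁻⁶ = 1295.30 + 424.13 = 1719.43 kN·m.

M_n ≈ 1720 kN·m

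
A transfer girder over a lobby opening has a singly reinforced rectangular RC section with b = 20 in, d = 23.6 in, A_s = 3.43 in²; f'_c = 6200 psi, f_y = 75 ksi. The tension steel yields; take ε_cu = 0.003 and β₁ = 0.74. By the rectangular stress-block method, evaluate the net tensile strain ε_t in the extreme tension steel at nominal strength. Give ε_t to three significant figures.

ε_t ≈ 0.0185

a = A_s f_y/(0.85 f'_c b) = 2.441 in.
β₁ = 0.74, so c = a/β₁ = 2.441/0.74 = 3.299 in.
From the linear strain diagram with ε_cu = 0.003: ε_t = 0.003 (d − c)/c = 0.003 × (23.6 − 3.299)/3.299 = 0.0185.
Since ε_t ≥ 0.005, the section is tension-controlled.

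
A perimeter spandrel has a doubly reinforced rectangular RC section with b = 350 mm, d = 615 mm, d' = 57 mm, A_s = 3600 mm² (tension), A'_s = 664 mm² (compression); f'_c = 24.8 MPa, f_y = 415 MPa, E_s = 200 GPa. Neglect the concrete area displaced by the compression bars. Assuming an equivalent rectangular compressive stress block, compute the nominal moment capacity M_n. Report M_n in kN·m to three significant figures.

Assume both tension and compression steel yield.
Net tension couple steel: A_s − A'_s = 2936 mm².
a = (A_s − A'_s) f_y / (0.85 f'_c b) = 1218440/(0.85 × 24.8 × 350) = 165.15 mm.
c = a/β₁ = 165.15/0.85 = 194.29 mm; ε'_s = 0.003(c − d')/c = 0.0021 ≥ f_y/E_s = 0.0021, so compression steel does yield.
M_n = (A_s − A'_s) f_y (d − a/2) + A'_s f_y (d − d') = [1218440 × (615 − 82.575) + 275560 × (615 − 57)] × 10⁻⁶ = 648.73 + 153.76 = 802.49 kN·m.

M_n ≈ 802 kN·m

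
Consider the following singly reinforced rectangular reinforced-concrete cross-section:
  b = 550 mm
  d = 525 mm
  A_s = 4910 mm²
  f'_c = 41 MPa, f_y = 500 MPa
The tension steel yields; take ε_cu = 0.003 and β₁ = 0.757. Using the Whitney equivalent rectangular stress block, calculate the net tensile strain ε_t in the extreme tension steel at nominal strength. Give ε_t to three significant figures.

ε_t ≈ 0.00631

a = A_s f_y/(0.85 f'_c b) = 128.08 mm.
β₁ = 0.757, so c = a/β₁ = 128.08/0.757 = 169.19 mm.
From the linear strain diagram with ε_cu = 0.003: ε_t = 0.003 (d − c)/c = 0.003 × (525 − 169.19)/169.19 = 0.00631.
Since ε_t ≥ 0.005, the section is tension-controlled.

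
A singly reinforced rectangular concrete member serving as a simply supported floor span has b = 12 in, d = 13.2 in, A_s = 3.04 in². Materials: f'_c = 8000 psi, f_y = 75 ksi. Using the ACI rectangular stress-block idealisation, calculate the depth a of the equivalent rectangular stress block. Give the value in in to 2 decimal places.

T = A_s f_y = 3.04 × 75 = 228 kips.
a = T/(0.85 f'_c b) = 228/(0.85 × 8 × 12) = 2.79 in.

a ≈ 2.79 in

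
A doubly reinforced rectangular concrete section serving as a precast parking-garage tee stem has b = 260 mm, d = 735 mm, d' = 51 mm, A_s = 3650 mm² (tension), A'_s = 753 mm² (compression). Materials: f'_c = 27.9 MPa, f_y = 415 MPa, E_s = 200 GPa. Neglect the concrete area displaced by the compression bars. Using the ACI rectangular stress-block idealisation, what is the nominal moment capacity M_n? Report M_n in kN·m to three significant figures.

Assume both tension and compression steel yield.
Net tension couple steel: A_s − A'_s = 2897 mm².
a = (A_s − A'_s) f_y / (0.85 f'_c b) = 1202255/(0.85 × 27.9 × 260) = 194.98 mm.
c = a/β₁ = 194.98/0.85 = 229.39 mm; ε'_s = 0.003(c − d')/c = 0.0023 ≥ f_y/E_s = 0.0021, so compression steel does yield.
M_n = (A_s − A'_s) f_y (d − a/2) + A'_s f_y (d − d') = [1202255 × (735 − 97.49) + 312495 × (735 − 51)] × 10⁻⁶ = 766.45 + 213.75 = 980.20 kN·m.

M_n ≈ 980 kN·m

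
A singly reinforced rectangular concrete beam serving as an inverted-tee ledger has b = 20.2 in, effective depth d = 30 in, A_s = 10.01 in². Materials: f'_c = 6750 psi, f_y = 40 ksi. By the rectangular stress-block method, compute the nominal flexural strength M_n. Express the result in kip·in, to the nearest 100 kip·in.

M_n ≈ 11300 kip·in

T = A_s f_y = 10.01 × 40 = 400.4 kips.
a = T/(0.85 f'_c b) = 400.4/(0.85 × 6.75 × 20.2) = 3.455 in.
M_n = T(d − a/2) = 400.4 × (30 − 1.7275) = 11320.3 kip·in.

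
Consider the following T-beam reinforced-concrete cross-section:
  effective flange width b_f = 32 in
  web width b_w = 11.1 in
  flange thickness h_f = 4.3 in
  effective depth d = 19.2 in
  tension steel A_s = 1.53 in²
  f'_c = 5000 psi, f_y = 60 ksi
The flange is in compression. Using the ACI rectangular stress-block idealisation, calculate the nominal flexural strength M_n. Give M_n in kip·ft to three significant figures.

Tension: T = A_s f_y = 1.53 × 60 = 91.8 kips.
Try a within the flange: a = T/(0.85 f'_c b_f) = 91.8/(0.85 × 5 × 32) = 0.675 in.
Since a = 0.675 ≤ h_f = 4.3 in, the stress block lies entirely in the flange; analyse as a rectangular beam of width b_f.
M_n = T(d − a/2) = 91.8 × (19.2 − 0.3375) = 1731.6 kip·in.
M_n = 1731.6/12 = 144.30 kip·ft.

M_n ≈ 144 kip·ft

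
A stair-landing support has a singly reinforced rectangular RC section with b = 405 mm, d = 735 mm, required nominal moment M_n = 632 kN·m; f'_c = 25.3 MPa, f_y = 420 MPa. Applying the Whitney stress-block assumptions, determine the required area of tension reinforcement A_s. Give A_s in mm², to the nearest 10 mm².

With M_n = 0.85 f'_c a b (d − a/2), solve the quadratic for a:
a = d − √(d² − 2M_n/(0.85 f'_c b)) = 735 − √(735² − 2 × 632×10⁶/(0.85 × 25.3 × 405)) = 106.43 mm.
A_s = 0.85 f'_c a b / f_y = 0.85 × 25.3 × 106.43 × 405 / 420 = 2207.0 mm².

A_s ≈ 2210 mm²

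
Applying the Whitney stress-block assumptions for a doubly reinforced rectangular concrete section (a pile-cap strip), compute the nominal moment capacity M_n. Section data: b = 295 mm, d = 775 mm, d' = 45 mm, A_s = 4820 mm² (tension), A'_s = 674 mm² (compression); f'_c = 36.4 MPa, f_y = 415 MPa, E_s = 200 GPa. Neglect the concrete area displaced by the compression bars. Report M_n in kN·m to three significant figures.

M_n ≈ 1380 kN·m

Assume both tension and compression steel yield.
Net tension couple steel: A_s − A'_s = 4146 mm².
a = (A_s − A'_s) f_y / (0.85 f'_c b) = 1720590/(0.85 × 36.4 × 295) = 188.51 mm.
c = a/β₁ = 188.51/0.79 = 238.62 mm; ε'_s = 0.003(c − d')/c = 0.0024 ≥ f_y/E_s = 0.0021, so compression steel does yield.
M_n = (A_s − A'_s) f_y (d − a/2) + A'_s f_y (d − d') = [1720590 × (775 − 94.255) + 279710 × (775 − 45)] × 10⁻⁶ = 1171.28 + 204.19 = 1375.47 kN·m.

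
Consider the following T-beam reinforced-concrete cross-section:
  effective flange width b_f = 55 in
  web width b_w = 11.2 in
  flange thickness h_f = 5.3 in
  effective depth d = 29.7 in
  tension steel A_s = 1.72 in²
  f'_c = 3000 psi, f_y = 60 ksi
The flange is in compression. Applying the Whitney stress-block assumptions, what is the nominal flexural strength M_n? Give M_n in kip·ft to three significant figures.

Tension: T = A_s f_y = 1.72 × 60 = 103.2 kips.
Try a within the flange: a = T/(0.85 f'_c b_f) = 103.2/(0.85 × 3 × 55) = 0.736 in.
Since a = 0.736 ≤ h_f = 5.3 in, the stress block lies entirely in the flange; analyse as a rectangular beam of width b_f.
M_n = T(d − a/2) = 103.2 × (29.7 − 0.368) = 3027.1 kip·in.
M_n = 3027.1/12 = 252.26 kip·ft.

M_n ≈ 252 kip·ft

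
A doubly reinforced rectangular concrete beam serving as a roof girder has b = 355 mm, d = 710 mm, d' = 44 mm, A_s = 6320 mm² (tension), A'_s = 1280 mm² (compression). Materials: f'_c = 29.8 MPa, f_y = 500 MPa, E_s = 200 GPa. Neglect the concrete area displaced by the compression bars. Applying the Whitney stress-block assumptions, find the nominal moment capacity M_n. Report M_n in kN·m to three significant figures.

M_n ≈ 1860 kN·m

Assume both tension and compression steel yield.
Net tension couple steel: A_s − A'_s = 5040 mm².
a = (A_s − A'_s) f_y / (0.85 f'_c b) = 2520000/(0.85 × 29.8 × 355) = 280.24 mm.
c = a/β₁ = 280.24/0.837 = 334.81 mm; ε'_s = 0.003(c − d')/c = 0.0026 ≥ f_y/E_s = 0.0025, so compression steel does yield.
M_n = (A_s − A'_s) f_y (d − a/2) + A'_s f_y (d − d') = [2520000 × (710 − 140.12) + 640000 × (710 − 44)] × 10⁻⁶ = 1436.10 + 426.24 = 1862.34 kN·m.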